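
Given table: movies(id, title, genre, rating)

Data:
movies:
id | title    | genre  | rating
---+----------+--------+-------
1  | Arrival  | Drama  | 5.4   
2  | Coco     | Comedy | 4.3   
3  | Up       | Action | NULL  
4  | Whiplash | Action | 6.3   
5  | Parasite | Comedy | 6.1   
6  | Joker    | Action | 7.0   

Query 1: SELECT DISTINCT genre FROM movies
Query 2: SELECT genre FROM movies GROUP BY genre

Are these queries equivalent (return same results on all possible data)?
Yes, equivalent

Both queries return: [('Action',), ('Comedy',), ('Drama',)]

Reason: Both get unique genres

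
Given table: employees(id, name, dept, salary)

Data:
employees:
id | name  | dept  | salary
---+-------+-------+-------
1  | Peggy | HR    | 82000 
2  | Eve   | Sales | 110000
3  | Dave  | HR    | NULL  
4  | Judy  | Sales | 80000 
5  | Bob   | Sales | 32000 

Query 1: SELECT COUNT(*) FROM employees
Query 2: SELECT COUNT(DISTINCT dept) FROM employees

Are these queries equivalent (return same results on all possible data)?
No, not equivalent

Query 1 returns: [(5,)]
Query 2 returns: [(2,)]

Reason: COUNT(*) counts rows, COUNT(DISTINCT dept) counts unique depts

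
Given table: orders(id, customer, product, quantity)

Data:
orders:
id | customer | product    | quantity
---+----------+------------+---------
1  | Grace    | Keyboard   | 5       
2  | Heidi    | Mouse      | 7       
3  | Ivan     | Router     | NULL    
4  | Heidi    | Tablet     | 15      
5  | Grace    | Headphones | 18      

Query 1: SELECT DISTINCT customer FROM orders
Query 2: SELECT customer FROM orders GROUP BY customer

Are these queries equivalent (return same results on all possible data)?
Yes, equivalent

Both queries return: [('Grace',), ('Heidi',), ('Ivan',)]

Reason: Both get unique customers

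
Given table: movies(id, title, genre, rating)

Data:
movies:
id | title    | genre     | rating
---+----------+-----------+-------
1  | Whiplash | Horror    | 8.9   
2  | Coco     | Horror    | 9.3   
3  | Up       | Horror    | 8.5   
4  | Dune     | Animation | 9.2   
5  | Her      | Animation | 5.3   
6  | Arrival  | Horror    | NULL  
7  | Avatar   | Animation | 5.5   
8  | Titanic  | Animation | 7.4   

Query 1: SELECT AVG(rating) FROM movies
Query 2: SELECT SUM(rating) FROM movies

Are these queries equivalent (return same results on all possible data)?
No, not equivalent

Query 1 returns: [(7.728571428571429,)]
Query 2 returns: [(54.1,)]

Reason: AVG vs SUM give different aggregate values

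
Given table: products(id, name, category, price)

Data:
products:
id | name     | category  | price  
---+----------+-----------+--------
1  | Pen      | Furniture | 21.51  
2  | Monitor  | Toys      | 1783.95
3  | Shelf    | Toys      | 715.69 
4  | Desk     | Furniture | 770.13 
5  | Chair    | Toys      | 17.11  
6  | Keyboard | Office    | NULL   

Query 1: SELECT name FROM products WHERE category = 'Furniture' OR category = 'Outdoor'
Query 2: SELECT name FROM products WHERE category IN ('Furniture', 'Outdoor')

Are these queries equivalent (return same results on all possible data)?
Yes, equivalent

Both queries return: [('Desk',), ('Pen',)]

Reason: OR vs IN are equivalent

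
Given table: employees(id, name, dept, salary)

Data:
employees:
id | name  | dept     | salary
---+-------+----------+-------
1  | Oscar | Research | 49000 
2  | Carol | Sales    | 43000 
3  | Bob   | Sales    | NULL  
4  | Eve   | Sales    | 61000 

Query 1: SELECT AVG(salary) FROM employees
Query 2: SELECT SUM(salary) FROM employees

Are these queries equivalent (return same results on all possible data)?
No, not equivalent

Query 1 returns: [(51000.0,)]
Query 2 returns: [(153000,)]

Reason: AVG vs SUM give different aggregate values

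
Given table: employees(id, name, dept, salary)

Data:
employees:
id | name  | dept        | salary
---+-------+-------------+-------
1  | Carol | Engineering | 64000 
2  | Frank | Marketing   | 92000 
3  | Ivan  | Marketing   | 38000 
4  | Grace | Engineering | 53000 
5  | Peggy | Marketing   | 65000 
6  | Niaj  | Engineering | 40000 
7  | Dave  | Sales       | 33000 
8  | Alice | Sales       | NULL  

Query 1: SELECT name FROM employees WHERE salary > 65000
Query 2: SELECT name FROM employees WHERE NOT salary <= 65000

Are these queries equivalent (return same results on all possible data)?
Yes, equivalent

Both queries return: [('Frank',)]

Reason: Both filter salary > 65000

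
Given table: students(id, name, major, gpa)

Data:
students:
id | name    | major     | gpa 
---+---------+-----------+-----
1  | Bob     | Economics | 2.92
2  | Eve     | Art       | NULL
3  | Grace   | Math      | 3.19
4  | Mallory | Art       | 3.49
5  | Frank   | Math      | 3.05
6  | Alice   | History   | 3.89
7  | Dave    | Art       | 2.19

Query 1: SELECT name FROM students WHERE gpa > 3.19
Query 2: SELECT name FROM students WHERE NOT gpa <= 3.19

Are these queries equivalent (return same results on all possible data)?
Yes, equivalent

Both queries return: [('Alice',), ('Mallory',)]

Reason: Both filter gpa > 3.19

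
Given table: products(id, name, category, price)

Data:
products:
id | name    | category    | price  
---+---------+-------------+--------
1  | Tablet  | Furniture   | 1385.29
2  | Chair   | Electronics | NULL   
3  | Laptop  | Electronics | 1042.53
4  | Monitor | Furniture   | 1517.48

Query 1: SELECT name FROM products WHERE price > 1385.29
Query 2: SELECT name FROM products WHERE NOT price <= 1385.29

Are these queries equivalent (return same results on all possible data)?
Yes, equivalent

Both queries return: [('Monitor',)]

Reason: Both filter price > 1385.29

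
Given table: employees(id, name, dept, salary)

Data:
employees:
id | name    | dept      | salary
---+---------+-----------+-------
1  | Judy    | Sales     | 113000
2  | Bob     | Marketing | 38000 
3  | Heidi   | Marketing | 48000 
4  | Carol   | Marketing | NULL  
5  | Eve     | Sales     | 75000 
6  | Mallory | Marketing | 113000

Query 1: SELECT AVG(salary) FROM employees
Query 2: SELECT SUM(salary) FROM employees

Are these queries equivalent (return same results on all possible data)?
No, not equivalent

Query 1 returns: [(77400.0,)]
Query 2 returns: [(387000,)]

Reason: AVG vs SUM give different aggregate values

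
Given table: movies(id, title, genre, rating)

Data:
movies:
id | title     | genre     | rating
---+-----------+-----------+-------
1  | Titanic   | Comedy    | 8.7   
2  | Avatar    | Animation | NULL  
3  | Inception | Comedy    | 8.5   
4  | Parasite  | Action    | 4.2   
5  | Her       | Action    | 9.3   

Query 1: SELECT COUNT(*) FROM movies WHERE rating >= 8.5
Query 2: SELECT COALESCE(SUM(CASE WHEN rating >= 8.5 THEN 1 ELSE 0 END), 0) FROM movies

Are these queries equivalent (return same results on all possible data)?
Yes, equivalent

Both queries return: [(3,)]

Reason: COUNT with WHERE vs conditional SUM (COALESCE handles empty-table NULL)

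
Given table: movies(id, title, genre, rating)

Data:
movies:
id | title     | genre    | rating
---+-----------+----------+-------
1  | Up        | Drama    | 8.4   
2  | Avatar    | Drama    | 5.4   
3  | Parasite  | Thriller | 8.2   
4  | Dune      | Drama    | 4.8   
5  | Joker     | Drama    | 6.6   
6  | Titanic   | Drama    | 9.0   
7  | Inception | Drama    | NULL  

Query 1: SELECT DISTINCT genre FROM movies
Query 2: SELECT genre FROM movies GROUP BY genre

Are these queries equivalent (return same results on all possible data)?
Yes, equivalent

Both queries return: [('Drama',), ('Thriller',)]

Reason: Both get unique genres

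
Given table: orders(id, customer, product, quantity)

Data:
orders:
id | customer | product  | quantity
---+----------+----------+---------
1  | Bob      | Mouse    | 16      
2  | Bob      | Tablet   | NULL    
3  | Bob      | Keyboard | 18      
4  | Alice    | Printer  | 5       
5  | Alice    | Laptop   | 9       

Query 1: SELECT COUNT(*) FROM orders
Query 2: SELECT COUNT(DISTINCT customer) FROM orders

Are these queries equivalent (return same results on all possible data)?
No, not equivalent

Query 1 returns: [(5,)]
Query 2 returns: [(2,)]

Reason: COUNT(*) counts rows, COUNT(DISTINCT customer) counts unique customers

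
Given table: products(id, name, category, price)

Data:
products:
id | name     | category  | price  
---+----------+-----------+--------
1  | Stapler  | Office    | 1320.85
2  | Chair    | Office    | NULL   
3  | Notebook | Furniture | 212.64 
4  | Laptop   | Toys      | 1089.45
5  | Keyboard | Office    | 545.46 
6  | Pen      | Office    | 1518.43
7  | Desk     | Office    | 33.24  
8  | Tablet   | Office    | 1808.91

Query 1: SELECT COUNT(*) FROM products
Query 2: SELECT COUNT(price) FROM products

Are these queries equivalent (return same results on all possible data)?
No, not equivalent

Query 1 returns: [(8,)]
Query 2 returns: [(7,)]

Reason: COUNT(*) includes NULLs, COUNT(column) excludes them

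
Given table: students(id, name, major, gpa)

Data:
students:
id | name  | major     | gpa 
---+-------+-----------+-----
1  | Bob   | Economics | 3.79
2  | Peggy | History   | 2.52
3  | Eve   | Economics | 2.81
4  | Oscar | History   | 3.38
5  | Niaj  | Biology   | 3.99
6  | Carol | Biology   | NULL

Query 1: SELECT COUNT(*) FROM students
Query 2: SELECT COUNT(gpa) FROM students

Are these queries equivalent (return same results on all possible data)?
No, not equivalent

Query 1 returns: [(6,)]
Query 2 returns: [(5,)]

Reason: COUNT(*) includes NULLs, COUNT(column) excludes them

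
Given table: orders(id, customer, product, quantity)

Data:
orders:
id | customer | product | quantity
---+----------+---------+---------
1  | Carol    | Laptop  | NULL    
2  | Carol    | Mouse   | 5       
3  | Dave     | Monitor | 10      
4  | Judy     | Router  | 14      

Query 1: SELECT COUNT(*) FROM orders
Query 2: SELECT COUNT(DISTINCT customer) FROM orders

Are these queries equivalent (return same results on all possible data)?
No, not equivalent

Query 1 returns: [(4,)]
Query 2 returns: [(3,)]

Reason: COUNT(*) counts rows, COUNT(DISTINCT customer) counts unique customers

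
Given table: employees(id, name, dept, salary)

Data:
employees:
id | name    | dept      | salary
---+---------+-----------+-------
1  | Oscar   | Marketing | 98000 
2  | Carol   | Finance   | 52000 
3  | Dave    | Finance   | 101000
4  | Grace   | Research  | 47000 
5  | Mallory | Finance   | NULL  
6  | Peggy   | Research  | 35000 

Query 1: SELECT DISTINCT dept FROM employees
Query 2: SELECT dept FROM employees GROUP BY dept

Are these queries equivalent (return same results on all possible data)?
Yes, equivalent

Both queries return: [('Finance',), ('Marketing',), ('Research',)]

Reason: Both get unique depts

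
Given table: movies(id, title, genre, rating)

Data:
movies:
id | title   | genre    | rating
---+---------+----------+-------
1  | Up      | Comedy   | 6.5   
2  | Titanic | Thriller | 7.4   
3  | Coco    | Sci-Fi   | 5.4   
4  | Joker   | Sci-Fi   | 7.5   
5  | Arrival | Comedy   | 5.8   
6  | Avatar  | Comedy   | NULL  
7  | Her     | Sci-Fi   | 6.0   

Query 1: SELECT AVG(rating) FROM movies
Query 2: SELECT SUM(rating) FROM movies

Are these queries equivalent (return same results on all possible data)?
No, not equivalent

Query 1 returns: [(6.433333333333334,)]
Query 2 returns: [(38.6,)]

Reason: AVG vs SUM give different aggregate values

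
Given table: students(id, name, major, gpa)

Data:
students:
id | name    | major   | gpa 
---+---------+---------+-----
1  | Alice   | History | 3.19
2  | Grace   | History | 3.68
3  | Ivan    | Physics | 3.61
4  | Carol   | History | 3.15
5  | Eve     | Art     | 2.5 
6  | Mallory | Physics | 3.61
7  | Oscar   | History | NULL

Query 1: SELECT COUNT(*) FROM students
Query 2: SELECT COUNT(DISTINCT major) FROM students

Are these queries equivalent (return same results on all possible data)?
No, not equivalent

Query 1 returns: [(7,)]
Query 2 returns: [(3,)]

Reason: COUNT(*) counts rows, COUNT(DISTINCT major) counts unique majors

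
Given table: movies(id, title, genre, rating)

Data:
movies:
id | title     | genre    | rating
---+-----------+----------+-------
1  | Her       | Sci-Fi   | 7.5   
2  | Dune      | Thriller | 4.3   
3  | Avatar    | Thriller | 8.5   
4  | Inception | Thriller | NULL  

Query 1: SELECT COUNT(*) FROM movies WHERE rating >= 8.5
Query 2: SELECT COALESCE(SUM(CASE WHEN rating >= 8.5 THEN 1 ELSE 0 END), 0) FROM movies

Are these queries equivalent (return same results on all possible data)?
Yes, equivalent

Both queries return: [(1,)]

Reason: COUNT with WHERE vs conditional SUM (COALESCE handles empty-table NULL)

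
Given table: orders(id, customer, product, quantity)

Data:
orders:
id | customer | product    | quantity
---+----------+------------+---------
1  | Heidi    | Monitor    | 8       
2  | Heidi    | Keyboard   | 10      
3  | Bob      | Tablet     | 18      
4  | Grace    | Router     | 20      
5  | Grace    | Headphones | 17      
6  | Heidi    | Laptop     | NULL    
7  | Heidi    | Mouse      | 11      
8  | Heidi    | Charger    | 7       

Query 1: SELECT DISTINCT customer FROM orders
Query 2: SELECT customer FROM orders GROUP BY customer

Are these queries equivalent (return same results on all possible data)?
Yes, equivalent

Both queries return: [('Bob',), ('Grace',), ('Heidi',)]

Reason: Both get unique customers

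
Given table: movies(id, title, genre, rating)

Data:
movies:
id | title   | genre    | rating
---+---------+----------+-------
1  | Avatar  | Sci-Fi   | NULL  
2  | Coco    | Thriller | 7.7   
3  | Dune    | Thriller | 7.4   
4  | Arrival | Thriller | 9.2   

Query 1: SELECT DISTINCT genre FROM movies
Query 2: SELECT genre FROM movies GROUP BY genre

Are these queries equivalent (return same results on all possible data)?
Yes, equivalent

Both queries return: [('Sci-Fi',), ('Thriller',)]

Reason: Both get unique genres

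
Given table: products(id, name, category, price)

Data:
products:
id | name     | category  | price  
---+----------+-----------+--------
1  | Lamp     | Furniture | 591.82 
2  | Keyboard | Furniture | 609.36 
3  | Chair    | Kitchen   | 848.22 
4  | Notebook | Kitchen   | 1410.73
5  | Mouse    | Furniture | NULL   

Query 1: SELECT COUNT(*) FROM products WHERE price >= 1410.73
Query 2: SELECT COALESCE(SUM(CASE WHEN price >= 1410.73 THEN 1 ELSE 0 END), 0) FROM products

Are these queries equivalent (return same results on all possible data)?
Yes, equivalent

Both queries return: [(1,)]

Reason: COUNT with WHERE vs conditional SUM (COALESCE handles empty-table NULL)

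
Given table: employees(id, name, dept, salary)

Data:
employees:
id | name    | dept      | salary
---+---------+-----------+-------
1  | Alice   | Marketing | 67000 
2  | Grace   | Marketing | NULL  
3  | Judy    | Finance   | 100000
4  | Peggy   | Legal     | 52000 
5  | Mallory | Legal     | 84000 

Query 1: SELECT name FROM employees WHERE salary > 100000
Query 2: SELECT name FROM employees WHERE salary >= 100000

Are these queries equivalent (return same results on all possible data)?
No, not equivalent

Query 1 returns: []
Query 2 returns: [('Judy',)]

Reason: > vs >= gives different results when salary = 100000 exists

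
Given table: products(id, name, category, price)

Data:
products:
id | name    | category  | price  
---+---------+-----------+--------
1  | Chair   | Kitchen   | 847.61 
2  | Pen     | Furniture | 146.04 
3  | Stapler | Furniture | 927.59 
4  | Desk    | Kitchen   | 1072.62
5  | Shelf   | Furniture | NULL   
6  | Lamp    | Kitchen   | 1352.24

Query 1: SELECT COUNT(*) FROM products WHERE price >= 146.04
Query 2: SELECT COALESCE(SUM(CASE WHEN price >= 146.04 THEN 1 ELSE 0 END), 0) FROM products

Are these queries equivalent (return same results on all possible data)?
Yes, equivalent

Both queries return: [(5,)]

Reason: COUNT with WHERE vs conditional SUM (COALESCE handles empty-table NULL)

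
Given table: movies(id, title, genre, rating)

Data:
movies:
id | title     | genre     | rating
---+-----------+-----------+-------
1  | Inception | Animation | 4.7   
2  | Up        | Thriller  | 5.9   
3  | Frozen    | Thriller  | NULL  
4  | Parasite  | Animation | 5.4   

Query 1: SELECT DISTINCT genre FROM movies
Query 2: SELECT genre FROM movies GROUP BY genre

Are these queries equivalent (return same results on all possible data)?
Yes, equivalent

Both queries return: [('Animation',), ('Thriller',)]

Reason: Both get unique genres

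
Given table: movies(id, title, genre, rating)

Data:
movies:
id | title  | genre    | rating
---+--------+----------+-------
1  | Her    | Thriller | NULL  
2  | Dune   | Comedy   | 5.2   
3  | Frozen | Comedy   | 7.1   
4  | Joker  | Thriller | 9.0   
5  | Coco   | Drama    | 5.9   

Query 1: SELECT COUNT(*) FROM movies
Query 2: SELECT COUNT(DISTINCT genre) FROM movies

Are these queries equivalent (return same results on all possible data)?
No, not equivalent

Query 1 returns: [(5,)]
Query 2 returns: [(3,)]

Reason: COUNT(*) counts rows, COUNT(DISTINCT genre) counts unique genres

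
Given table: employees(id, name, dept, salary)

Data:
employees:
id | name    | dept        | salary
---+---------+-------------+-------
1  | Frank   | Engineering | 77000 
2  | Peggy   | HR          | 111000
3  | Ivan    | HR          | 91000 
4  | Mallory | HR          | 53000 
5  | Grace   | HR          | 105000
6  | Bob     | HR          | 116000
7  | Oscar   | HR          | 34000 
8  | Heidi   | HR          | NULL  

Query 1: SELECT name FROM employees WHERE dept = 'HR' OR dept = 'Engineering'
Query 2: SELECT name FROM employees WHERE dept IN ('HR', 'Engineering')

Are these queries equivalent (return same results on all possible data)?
Yes, equivalent

Both queries return: [('Bob',), ('Frank',), ('Grace',), ('Heidi',), ('Ivan',), ('Mallory',), ('Oscar',), ('Peggy',)]

Reason: OR vs IN are equivalent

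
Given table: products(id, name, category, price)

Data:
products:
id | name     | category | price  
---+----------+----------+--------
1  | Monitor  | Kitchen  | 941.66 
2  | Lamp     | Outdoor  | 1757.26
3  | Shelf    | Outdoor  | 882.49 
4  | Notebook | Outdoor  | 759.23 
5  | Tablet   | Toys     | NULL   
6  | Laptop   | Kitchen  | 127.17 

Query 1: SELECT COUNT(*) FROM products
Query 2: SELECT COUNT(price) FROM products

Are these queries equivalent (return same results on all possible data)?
No, not equivalent

Query 1 returns: [(6,)]
Query 2 returns: [(5,)]

Reason: COUNT(*) includes NULLs, COUNT(column) excludes them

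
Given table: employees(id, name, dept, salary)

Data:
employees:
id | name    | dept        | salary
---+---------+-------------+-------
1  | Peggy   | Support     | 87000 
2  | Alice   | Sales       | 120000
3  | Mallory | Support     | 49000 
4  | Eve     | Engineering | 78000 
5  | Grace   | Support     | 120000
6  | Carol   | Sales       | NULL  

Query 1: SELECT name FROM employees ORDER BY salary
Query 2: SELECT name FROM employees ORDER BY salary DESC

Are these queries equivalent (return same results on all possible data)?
No, not equivalent

Query 1 returns: [('Carol',), ('Mallory',), ('Eve',), ('Peggy',), ('Alice',), ('Grace',)]
Query 2 returns: [('Alice',), ('Grace',), ('Peggy',), ('Eve',), ('Mallory',), ('Carol',)]

Reason: ASC vs DESC gives opposite ordering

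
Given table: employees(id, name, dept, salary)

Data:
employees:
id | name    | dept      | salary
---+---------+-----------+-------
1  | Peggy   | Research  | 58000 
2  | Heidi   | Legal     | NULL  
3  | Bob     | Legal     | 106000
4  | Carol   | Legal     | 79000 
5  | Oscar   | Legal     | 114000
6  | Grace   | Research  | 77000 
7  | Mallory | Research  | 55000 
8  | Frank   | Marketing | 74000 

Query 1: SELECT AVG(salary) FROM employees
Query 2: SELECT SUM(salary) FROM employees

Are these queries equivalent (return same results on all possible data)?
No, not equivalent

Query 1 returns: [(80428.57142857143,)]
Query 2 returns: [(563000,)]

Reason: AVG vs SUM give different aggregate values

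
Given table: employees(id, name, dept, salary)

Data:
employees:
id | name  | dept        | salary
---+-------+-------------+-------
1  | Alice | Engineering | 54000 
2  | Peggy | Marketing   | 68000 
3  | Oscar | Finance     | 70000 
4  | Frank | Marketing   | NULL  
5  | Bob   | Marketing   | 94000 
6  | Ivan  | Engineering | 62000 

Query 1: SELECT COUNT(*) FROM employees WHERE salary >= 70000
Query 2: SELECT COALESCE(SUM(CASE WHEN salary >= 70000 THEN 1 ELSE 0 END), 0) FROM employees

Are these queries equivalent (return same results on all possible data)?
Yes, equivalent

Both queries return: [(2,)]

Reason: COUNT with WHERE vs conditional SUM (COALESCE handles empty-table NULL)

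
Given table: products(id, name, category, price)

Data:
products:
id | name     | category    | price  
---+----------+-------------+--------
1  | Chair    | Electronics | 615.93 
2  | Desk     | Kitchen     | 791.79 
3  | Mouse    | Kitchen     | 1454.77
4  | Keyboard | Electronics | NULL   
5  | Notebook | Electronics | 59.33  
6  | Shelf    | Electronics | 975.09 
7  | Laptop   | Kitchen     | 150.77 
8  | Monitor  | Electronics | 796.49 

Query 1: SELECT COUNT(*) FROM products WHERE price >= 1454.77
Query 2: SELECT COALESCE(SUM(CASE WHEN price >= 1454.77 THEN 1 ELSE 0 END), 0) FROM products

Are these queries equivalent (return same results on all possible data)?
Yes, equivalent

Both queries return: [(1,)]

Reason: COUNT with WHERE vs conditional SUM (COALESCE handles empty-table NULL)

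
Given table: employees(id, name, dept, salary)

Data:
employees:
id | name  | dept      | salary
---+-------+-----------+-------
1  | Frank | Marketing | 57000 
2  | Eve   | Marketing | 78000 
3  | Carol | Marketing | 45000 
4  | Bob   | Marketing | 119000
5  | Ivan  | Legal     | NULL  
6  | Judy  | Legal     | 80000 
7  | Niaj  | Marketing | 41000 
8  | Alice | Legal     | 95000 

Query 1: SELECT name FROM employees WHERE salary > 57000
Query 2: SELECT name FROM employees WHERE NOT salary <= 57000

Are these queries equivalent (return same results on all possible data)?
Yes, equivalent

Both queries return: [('Alice',), ('Bob',), ('Eve',), ('Judy',)]

Reason: Both filter salary > 57000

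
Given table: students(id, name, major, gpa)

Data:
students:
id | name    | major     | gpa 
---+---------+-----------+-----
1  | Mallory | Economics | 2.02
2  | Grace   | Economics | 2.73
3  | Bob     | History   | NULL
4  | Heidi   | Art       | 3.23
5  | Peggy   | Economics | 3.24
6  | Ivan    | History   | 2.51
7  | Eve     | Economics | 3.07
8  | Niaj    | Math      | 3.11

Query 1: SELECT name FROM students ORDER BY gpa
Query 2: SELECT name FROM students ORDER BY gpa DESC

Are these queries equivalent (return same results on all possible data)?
No, not equivalent

Query 1 returns: [('Bob',), ('Mallory',), ('Ivan',), ('Grace',), ('Eve',), ('Niaj',), ('Heidi',), ('Peggy',)]
Query 2 returns: [('Peggy',), ('Heidi',), ('Niaj',), ('Eve',), ('Grace',), ('Ivan',), ('Mallory',), ('Bob',)]

Reason: ASC vs DESC gives opposite ordering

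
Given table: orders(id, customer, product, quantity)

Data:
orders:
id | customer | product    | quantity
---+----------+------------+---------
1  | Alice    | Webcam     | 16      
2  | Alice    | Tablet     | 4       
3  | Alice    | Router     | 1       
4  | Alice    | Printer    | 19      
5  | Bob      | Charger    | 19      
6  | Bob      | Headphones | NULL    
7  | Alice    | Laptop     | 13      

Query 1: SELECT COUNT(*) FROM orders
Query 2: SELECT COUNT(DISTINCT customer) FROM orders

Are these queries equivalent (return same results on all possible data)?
No, not equivalent

Query 1 returns: [(7,)]
Query 2 returns: [(2,)]

Reason: COUNT(*) counts rows, COUNT(DISTINCT customer) counts unique customers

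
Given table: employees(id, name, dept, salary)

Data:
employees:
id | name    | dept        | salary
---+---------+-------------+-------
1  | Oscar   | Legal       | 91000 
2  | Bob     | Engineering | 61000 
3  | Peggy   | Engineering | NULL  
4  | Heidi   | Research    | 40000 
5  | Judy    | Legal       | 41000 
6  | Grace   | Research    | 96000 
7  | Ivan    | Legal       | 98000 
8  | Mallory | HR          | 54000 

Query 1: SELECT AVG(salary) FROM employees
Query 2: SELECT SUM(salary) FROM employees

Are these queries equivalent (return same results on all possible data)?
No, not equivalent

Query 1 returns: [(68714.28571428571,)]
Query 2 returns: [(481000,)]

Reason: AVG vs SUM give different aggregate values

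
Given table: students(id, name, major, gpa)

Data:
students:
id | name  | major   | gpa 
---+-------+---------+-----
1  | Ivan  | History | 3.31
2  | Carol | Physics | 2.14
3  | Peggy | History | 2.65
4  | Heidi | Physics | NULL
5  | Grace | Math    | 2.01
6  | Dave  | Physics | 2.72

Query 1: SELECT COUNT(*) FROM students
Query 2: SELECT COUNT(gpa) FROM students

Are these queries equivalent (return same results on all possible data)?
No, not equivalent

Query 1 returns: [(6,)]
Query 2 returns: [(5,)]

Reason: COUNT(*) includes NULLs, COUNT(column) excludes them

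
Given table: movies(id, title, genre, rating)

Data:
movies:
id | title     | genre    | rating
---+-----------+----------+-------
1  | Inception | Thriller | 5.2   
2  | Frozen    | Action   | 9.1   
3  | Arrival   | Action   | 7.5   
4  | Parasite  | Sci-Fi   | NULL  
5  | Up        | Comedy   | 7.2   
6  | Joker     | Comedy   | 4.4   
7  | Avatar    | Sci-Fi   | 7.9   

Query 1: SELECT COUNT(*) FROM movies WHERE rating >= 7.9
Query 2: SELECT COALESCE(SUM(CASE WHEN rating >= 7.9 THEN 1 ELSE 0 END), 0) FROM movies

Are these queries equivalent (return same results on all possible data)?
Yes, equivalent

Both queries return: [(2,)]

Reason: COUNT with WHERE vs conditional SUM (COALESCE handles empty-table NULL)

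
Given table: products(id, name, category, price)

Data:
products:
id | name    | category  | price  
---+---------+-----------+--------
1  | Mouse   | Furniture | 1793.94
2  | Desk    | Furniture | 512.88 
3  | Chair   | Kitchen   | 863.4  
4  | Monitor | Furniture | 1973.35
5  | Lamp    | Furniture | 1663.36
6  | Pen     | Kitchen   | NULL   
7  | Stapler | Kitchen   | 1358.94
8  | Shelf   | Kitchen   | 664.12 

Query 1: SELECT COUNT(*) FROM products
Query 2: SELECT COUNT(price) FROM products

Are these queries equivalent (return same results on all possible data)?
No, not equivalent

Query 1 returns: [(8,)]
Query 2 returns: [(7,)]

Reason: COUNT(*) includes NULLs, COUNT(column) excludes them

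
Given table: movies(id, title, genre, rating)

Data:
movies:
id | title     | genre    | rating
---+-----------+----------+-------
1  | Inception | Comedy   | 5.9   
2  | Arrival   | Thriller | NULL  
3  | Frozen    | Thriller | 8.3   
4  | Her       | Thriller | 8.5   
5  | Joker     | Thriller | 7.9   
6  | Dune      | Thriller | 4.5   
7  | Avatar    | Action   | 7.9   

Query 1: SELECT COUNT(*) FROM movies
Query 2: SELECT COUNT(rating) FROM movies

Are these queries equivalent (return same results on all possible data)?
No, not equivalent

Query 1 returns: [(7,)]
Query 2 returns: [(6,)]

Reason: COUNT(*) includes NULLs, COUNT(column) excludes them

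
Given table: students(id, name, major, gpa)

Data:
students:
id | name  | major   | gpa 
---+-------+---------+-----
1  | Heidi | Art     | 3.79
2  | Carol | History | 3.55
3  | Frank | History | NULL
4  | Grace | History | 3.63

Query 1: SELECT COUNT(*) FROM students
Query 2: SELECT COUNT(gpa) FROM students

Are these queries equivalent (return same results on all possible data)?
No, not equivalent

Query 1 returns: [(4,)]
Query 2 returns: [(3,)]

Reason: COUNT(*) includes NULLs, COUNT(column) excludes them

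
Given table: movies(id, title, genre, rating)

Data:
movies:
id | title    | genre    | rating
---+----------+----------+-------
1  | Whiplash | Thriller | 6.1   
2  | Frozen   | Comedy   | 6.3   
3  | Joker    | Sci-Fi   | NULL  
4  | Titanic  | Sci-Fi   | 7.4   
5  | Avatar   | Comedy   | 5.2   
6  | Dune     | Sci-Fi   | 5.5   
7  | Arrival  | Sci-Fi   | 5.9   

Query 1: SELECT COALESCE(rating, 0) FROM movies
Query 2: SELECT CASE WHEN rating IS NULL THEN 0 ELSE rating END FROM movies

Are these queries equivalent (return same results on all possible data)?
Yes, equivalent

Both queries return: [(0,), (5.2,), (5.5,), (5.9,), (6.1,), (6.3,), (7.4,)]

Reason: COALESCE vs CASE for NULL handling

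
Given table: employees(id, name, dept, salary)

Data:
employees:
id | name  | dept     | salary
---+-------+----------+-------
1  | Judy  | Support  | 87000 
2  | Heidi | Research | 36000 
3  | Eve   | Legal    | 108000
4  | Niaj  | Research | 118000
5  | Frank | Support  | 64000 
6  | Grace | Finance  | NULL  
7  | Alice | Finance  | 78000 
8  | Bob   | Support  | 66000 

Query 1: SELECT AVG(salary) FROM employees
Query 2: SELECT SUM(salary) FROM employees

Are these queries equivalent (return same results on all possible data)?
No, not equivalent

Query 1 returns: [(79571.42857142857,)]
Query 2 returns: [(557000,)]

Reason: AVG vs SUM give different aggregate values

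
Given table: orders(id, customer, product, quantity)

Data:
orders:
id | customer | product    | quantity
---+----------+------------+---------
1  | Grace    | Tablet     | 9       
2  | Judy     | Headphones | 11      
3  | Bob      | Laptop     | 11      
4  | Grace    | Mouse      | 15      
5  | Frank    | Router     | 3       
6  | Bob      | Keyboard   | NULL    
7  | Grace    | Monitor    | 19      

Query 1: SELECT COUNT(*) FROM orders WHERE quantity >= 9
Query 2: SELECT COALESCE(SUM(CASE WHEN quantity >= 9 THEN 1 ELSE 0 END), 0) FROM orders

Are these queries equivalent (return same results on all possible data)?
Yes, equivalent

Both queries return: [(5,)]

Reason: COUNT with WHERE vs conditional SUM (COALESCE handles empty-table NULL)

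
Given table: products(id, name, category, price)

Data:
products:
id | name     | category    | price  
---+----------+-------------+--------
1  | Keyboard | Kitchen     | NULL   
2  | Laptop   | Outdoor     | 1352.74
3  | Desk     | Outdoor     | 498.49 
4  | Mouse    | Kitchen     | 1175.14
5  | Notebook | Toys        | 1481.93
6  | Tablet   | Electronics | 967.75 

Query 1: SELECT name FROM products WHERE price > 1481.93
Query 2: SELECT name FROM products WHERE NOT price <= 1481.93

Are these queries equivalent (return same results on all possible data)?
Yes, equivalent

Both queries return: []

Reason: Both filter price > 1481.93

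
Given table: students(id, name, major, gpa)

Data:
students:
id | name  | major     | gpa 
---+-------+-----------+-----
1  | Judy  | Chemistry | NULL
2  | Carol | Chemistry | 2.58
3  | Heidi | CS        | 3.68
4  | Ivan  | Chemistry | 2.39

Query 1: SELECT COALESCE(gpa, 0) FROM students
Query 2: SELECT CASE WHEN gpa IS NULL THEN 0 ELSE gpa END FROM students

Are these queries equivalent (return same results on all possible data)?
Yes, equivalent

Both queries return: [(0,), (2.39,), (2.58,), (3.68,)]

Reason: COALESCE vs CASE for NULL handling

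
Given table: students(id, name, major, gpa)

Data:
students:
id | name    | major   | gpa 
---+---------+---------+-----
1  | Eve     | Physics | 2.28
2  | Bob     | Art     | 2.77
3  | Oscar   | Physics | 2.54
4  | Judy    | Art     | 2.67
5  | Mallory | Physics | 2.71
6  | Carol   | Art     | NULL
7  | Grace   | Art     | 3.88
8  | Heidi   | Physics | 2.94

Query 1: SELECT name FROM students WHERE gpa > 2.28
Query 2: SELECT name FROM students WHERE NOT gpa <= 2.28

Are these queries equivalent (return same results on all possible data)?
Yes, equivalent

Both queries return: [('Bob',), ('Grace',), ('Heidi',), ('Judy',), ('Mallory',), ('Oscar',)]

Reason: Both filter gpa > 2.28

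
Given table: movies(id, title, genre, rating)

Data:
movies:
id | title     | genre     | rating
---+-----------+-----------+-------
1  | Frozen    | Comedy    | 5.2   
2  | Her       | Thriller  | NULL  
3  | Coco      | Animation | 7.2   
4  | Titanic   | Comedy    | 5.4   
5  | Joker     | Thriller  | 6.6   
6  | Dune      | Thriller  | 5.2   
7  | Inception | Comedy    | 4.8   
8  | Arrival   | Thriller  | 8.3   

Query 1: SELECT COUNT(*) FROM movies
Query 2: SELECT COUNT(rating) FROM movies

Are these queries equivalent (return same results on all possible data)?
No, not equivalent

Query 1 returns: [(8,)]
Query 2 returns: [(7,)]

Reason: COUNT(*) includes NULLs, COUNT(column) excludes them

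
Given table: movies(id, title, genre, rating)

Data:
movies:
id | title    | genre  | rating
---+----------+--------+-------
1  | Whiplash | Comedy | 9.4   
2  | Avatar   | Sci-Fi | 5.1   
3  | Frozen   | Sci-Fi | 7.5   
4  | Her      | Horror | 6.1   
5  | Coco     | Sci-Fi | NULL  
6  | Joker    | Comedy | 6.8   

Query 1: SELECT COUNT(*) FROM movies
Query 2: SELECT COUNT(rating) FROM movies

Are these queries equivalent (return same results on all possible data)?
No, not equivalent

Query 1 returns: [(6,)]
Query 2 returns: [(5,)]

Reason: COUNT(*) includes NULLs, COUNT(column) excludes them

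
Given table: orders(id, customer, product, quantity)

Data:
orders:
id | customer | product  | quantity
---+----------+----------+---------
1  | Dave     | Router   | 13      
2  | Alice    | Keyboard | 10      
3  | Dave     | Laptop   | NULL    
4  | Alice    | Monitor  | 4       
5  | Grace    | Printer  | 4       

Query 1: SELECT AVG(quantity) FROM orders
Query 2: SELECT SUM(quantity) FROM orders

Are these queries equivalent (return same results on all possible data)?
No, not equivalent

Query 1 returns: [(7.75,)]
Query 2 returns: [(31,)]

Reason: AVG vs SUM give different aggregate values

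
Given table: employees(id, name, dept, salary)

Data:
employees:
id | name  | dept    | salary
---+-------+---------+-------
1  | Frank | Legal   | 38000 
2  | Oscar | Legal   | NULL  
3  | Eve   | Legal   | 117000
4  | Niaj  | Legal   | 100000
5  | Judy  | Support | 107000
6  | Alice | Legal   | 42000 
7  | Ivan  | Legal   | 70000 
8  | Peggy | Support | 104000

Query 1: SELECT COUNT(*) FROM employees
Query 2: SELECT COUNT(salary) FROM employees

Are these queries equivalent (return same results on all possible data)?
No, not equivalent

Query 1 returns: [(8,)]
Query 2 returns: [(7,)]

Reason: COUNT(*) includes NULLs, COUNT(column) excludes them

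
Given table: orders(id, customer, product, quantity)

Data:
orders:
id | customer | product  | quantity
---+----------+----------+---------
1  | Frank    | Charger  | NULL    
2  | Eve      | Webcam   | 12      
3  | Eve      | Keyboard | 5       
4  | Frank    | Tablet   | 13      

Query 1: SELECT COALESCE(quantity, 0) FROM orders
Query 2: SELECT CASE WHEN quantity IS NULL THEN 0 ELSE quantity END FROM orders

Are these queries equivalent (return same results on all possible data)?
Yes, equivalent

Both queries return: [(0,), (5,), (12,), (13,)]

Reason: COALESCE vs CASE for NULL handling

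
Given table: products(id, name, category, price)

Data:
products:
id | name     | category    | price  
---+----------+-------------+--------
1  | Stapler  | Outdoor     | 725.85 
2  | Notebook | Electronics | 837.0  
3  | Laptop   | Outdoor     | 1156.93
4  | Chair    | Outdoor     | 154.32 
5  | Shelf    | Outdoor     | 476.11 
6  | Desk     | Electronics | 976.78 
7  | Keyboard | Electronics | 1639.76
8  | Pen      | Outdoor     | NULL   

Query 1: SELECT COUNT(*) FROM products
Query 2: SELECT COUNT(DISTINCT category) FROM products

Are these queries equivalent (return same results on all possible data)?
No, not equivalent

Query 1 returns: [(8,)]
Query 2 returns: [(2,)]

Reason: COUNT(*) counts rows, COUNT(DISTINCT category) counts unique categorys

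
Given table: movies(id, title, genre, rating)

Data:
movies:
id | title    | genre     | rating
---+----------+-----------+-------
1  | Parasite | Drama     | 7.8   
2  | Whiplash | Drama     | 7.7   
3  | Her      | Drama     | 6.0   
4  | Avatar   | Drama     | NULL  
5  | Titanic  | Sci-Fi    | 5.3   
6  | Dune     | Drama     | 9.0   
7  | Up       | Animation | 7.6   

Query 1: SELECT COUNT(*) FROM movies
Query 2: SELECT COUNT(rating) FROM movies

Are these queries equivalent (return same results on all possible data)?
No, not equivalent

Query 1 returns: [(7,)]
Query 2 returns: [(6,)]

Reason: COUNT(*) includes NULLs, COUNT(column) excludes them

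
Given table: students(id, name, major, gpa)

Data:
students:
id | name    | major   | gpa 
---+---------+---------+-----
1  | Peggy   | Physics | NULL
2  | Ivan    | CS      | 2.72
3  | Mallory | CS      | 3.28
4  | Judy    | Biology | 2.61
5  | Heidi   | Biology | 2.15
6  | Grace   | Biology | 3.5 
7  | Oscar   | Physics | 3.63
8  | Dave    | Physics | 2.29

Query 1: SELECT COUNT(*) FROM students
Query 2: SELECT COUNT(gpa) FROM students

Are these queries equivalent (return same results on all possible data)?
No, not equivalent

Query 1 returns: [(8,)]
Query 2 returns: [(7,)]

Reason: COUNT(*) includes NULLs, COUNT(column) excludes them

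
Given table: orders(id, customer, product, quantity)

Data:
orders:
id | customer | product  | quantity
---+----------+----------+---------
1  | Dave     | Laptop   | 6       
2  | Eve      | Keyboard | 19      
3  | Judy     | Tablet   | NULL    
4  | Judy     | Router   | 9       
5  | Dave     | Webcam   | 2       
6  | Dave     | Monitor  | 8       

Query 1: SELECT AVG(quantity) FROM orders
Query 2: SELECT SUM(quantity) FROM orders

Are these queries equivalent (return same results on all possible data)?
No, not equivalent

Query 1 returns: [(8.8,)]
Query 2 returns: [(44,)]

Reason: AVG vs SUM give different aggregate values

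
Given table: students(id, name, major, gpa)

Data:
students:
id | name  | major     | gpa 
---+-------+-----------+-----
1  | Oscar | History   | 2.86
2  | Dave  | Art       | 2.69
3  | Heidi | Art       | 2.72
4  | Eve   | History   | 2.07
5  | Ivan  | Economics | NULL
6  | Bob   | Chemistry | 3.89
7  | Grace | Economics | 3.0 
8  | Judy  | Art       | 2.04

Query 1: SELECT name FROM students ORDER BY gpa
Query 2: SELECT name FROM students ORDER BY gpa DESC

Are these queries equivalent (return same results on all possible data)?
No, not equivalent

Query 1 returns: [('Ivan',), ('Judy',), ('Eve',), ('Dave',), ('Heidi',), ('Oscar',), ('Grace',), ('Bob',)]
Query 2 returns: [('Bob',), ('Grace',), ('Oscar',), ('Heidi',), ('Dave',), ('Eve',), ('Judy',), ('Ivan',)]

Reason: ASC vs DESC gives opposite ordering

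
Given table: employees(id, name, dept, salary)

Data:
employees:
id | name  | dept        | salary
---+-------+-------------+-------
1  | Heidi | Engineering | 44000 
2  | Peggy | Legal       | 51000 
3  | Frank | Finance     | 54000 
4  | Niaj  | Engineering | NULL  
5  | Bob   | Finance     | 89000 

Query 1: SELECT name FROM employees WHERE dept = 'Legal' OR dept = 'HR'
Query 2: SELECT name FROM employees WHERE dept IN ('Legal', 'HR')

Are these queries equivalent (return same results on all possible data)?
Yes, equivalent

Both queries return: [('Peggy',)]

Reason: OR vs IN are equivalent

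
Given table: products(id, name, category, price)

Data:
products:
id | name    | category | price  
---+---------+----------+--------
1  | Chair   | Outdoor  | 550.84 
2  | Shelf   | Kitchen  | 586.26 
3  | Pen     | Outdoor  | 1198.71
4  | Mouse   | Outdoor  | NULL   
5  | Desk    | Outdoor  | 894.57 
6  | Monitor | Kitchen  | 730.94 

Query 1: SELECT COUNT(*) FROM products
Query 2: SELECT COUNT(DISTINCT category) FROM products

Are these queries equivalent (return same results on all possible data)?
No, not equivalent

Query 1 returns: [(6,)]
Query 2 returns: [(2,)]

Reason: COUNT(*) counts rows, COUNT(DISTINCT category) counts unique categorys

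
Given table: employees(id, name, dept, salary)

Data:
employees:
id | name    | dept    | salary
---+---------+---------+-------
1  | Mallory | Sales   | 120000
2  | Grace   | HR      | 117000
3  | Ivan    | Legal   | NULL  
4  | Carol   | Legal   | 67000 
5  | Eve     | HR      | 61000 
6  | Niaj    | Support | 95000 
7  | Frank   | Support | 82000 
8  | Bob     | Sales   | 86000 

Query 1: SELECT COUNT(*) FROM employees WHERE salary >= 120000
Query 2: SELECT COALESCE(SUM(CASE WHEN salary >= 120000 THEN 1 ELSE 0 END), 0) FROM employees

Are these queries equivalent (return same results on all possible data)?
Yes, equivalent

Both queries return: [(1,)]

Reason: COUNT with WHERE vs conditional SUM (COALESCE handles empty-table NULL)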